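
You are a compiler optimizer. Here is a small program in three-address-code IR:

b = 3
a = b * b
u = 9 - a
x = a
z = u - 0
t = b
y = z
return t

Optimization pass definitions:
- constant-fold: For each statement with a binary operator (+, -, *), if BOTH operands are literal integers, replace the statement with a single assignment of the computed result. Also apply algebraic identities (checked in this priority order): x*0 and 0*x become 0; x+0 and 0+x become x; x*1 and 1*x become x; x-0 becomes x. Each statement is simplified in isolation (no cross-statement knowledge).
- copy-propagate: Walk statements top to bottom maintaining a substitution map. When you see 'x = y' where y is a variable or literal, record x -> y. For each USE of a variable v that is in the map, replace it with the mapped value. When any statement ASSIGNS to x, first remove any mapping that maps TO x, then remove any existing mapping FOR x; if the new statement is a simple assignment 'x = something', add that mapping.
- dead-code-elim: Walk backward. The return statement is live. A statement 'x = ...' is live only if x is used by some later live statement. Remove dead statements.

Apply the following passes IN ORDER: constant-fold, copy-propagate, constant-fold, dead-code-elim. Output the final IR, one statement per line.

Answer: return 3

Derivation:
Initial IR:
  b = 3
  a = b * b
  u = 9 - a
  x = a
  z = u - 0
  t = b
  y = z
  return t
After constant-fold (8 stmts):
  b = 3
  a = b * b
  u = 9 - a
  x = a
  z = u
  t = b
  y = z
  return t
After copy-propagate (8 stmts):
  b = 3
  a = 3 * 3
  u = 9 - a
  x = a
  z = u
  t = 3
  y = u
  return 3
After constant-fold (8 stmts):
  b = 3
  a = 9
  u = 9 - a
  x = a
  z = u
  t = 3
  y = u
  return 3
After dead-code-elim (1 stmts):
  return 3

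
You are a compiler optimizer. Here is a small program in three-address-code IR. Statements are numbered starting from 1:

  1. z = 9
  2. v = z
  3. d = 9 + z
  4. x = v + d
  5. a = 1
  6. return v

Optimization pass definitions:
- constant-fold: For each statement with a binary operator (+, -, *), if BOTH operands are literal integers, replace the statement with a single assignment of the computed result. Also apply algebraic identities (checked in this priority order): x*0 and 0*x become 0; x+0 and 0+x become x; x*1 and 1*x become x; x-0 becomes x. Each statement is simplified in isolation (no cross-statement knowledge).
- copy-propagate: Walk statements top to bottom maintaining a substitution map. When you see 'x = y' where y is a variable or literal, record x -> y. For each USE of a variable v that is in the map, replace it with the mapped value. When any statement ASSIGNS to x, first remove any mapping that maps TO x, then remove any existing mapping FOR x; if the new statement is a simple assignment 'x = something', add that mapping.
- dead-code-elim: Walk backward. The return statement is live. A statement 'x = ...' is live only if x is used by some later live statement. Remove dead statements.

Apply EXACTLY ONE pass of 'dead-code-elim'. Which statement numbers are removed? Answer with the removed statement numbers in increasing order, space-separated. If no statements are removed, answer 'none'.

Backward liveness scan:
Stmt 1 'z = 9': KEEP (z is live); live-in = []
Stmt 2 'v = z': KEEP (v is live); live-in = ['z']
Stmt 3 'd = 9 + z': DEAD (d not in live set ['v'])
Stmt 4 'x = v + d': DEAD (x not in live set ['v'])
Stmt 5 'a = 1': DEAD (a not in live set ['v'])
Stmt 6 'return v': KEEP (return); live-in = ['v']
Removed statement numbers: [3, 4, 5]
Surviving IR:
  z = 9
  v = z
  return v

Answer: 3 4 5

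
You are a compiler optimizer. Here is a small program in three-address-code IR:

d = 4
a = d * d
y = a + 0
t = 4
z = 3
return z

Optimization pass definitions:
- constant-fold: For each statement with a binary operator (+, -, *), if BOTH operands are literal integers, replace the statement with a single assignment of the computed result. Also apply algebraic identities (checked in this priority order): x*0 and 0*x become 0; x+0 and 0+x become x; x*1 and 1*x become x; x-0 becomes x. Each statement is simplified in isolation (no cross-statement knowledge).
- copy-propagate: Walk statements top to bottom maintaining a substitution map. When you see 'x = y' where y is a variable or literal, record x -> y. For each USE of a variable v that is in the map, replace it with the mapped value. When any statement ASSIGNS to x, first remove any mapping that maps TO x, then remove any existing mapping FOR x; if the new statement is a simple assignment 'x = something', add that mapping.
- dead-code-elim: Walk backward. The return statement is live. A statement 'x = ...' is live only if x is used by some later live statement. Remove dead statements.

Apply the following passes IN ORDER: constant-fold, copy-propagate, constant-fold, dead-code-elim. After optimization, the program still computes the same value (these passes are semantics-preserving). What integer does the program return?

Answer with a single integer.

Initial IR:
  d = 4
  a = d * d
  y = a + 0
  t = 4
  z = 3
  return z
After constant-fold (6 stmts):
  d = 4
  a = d * d
  y = a
  t = 4
  z = 3
  return z
After copy-propagate (6 stmts):
  d = 4
  a = 4 * 4
  y = a
  t = 4
  z = 3
  return 3
After constant-fold (6 stmts):
  d = 4
  a = 16
  y = a
  t = 4
  z = 3
  return 3
After dead-code-elim (1 stmts):
  return 3
Evaluate:
  d = 4  =>  d = 4
  a = d * d  =>  a = 16
  y = a + 0  =>  y = 16
  t = 4  =>  t = 4
  z = 3  =>  z = 3
  return z = 3

Answer: 3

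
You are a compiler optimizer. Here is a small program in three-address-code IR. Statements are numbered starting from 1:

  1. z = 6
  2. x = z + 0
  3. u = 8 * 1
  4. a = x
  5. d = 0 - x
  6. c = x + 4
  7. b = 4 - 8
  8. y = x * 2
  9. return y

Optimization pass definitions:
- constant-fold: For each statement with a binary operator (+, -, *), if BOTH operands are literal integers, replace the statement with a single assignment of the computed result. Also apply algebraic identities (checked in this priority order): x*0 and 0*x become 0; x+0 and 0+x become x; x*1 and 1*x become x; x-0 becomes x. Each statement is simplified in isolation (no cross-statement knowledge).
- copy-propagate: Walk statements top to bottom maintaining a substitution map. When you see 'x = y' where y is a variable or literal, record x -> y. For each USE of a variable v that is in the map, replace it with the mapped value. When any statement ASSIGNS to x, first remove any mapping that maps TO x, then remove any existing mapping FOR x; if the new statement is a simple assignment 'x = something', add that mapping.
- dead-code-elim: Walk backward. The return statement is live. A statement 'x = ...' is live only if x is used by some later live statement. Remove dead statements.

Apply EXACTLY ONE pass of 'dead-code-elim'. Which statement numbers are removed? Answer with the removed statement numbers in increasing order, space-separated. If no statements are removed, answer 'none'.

Answer: 3 4 5 6 7

Derivation:
Backward liveness scan:
Stmt 1 'z = 6': KEEP (z is live); live-in = []
Stmt 2 'x = z + 0': KEEP (x is live); live-in = ['z']
Stmt 3 'u = 8 * 1': DEAD (u not in live set ['x'])
Stmt 4 'a = x': DEAD (a not in live set ['x'])
Stmt 5 'd = 0 - x': DEAD (d not in live set ['x'])
Stmt 6 'c = x + 4': DEAD (c not in live set ['x'])
Stmt 7 'b = 4 - 8': DEAD (b not in live set ['x'])
Stmt 8 'y = x * 2': KEEP (y is live); live-in = ['x']
Stmt 9 'return y': KEEP (return); live-in = ['y']
Removed statement numbers: [3, 4, 5, 6, 7]
Surviving IR:
  z = 6
  x = z + 0
  y = x * 2
  return y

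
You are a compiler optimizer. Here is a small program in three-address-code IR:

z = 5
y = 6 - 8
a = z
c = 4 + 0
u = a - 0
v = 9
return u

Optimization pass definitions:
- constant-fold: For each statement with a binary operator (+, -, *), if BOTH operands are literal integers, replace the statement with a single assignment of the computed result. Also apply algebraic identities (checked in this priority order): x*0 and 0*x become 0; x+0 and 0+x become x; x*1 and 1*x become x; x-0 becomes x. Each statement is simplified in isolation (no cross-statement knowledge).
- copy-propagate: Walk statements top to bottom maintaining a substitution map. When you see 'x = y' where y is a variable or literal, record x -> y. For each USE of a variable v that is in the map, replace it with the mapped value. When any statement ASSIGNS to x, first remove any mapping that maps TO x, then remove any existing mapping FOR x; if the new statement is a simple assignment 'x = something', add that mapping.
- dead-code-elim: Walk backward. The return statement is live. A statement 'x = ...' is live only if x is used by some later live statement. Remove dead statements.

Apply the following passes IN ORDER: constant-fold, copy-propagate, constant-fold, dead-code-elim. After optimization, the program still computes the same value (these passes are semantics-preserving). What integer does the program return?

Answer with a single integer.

Initial IR:
  z = 5
  y = 6 - 8
  a = z
  c = 4 + 0
  u = a - 0
  v = 9
  return u
After constant-fold (7 stmts):
  z = 5
  y = -2
  a = z
  c = 4
  u = a
  v = 9
  return u
After copy-propagate (7 stmts):
  z = 5
  y = -2
  a = 5
  c = 4
  u = 5
  v = 9
  return 5
After constant-fold (7 stmts):
  z = 5
  y = -2
  a = 5
  c = 4
  u = 5
  v = 9
  return 5
After dead-code-elim (1 stmts):
  return 5
Evaluate:
  z = 5  =>  z = 5
  y = 6 - 8  =>  y = -2
  a = z  =>  a = 5
  c = 4 + 0  =>  c = 4
  u = a - 0  =>  u = 5
  v = 9  =>  v = 9
  return u = 5

Answer: 5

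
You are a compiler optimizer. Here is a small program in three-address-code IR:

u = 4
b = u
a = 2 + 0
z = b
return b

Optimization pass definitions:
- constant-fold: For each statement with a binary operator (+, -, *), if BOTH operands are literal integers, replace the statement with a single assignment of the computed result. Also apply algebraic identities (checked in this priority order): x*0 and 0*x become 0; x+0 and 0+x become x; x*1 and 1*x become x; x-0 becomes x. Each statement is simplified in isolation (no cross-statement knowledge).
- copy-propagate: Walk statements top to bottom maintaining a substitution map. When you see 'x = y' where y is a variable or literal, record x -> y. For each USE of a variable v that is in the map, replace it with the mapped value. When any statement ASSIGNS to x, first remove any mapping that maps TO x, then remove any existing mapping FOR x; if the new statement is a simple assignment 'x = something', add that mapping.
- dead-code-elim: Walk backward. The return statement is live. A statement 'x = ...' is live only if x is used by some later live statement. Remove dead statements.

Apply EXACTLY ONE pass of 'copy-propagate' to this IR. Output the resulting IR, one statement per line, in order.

Applying copy-propagate statement-by-statement:
  [1] u = 4  (unchanged)
  [2] b = u  -> b = 4
  [3] a = 2 + 0  (unchanged)
  [4] z = b  -> z = 4
  [5] return b  -> return 4
Result (5 stmts):
  u = 4
  b = 4
  a = 2 + 0
  z = 4
  return 4

Answer: u = 4
b = 4
a = 2 + 0
z = 4
return 4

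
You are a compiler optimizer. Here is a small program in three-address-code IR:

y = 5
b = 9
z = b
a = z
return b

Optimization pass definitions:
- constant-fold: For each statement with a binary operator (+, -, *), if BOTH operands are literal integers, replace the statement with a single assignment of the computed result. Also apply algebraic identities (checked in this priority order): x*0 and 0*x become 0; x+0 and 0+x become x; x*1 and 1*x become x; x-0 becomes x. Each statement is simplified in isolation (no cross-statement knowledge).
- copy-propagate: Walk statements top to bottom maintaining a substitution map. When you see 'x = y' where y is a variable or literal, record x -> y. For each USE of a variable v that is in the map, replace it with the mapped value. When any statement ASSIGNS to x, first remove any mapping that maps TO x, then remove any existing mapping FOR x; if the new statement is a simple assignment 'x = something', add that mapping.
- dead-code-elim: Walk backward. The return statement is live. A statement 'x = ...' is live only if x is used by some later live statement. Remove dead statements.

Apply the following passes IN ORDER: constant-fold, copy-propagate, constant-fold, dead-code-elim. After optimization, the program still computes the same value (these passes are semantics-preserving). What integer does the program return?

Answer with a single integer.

Answer: 9

Derivation:
Initial IR:
  y = 5
  b = 9
  z = b
  a = z
  return b
After constant-fold (5 stmts):
  y = 5
  b = 9
  z = b
  a = z
  return b
After copy-propagate (5 stmts):
  y = 5
  b = 9
  z = 9
  a = 9
  return 9
After constant-fold (5 stmts):
  y = 5
  b = 9
  z = 9
  a = 9
  return 9
After dead-code-elim (1 stmts):
  return 9
Evaluate:
  y = 5  =>  y = 5
  b = 9  =>  b = 9
  z = b  =>  z = 9
  a = z  =>  a = 9
  return b = 9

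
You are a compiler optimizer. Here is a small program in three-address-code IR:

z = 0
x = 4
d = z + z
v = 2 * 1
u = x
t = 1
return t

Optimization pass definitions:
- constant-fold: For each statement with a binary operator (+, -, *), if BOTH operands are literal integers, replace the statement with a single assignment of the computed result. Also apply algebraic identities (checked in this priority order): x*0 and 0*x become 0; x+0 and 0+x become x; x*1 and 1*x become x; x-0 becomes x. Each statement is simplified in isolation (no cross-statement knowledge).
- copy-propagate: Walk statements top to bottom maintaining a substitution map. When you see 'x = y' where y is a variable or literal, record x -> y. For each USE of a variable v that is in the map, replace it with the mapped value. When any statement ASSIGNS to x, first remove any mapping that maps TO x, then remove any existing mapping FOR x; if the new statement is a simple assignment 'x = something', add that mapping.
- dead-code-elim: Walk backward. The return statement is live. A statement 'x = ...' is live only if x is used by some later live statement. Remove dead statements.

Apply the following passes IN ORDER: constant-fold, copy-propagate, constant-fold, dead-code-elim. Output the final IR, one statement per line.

Answer: return 1

Derivation:
Initial IR:
  z = 0
  x = 4
  d = z + z
  v = 2 * 1
  u = x
  t = 1
  return t
After constant-fold (7 stmts):
  z = 0
  x = 4
  d = z + z
  v = 2
  u = x
  t = 1
  return t
After copy-propagate (7 stmts):
  z = 0
  x = 4
  d = 0 + 0
  v = 2
  u = 4
  t = 1
  return 1
After constant-fold (7 stmts):
  z = 0
  x = 4
  d = 0
  v = 2
  u = 4
  t = 1
  return 1
After dead-code-elim (1 stmts):
  return 1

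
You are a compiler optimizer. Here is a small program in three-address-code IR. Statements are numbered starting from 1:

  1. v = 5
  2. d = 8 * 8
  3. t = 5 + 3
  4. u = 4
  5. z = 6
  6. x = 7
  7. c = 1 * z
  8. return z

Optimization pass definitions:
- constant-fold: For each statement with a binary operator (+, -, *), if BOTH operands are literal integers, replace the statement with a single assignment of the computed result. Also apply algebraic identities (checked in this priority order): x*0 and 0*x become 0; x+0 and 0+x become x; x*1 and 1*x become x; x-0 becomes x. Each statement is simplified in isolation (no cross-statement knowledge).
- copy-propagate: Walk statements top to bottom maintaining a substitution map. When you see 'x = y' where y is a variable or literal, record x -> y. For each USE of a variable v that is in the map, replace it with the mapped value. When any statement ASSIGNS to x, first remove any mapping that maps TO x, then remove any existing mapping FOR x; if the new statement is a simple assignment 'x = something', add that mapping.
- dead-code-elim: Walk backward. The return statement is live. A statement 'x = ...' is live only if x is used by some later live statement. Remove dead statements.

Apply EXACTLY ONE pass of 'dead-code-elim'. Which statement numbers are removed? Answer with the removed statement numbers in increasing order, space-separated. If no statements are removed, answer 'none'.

Answer: 1 2 3 4 6 7

Derivation:
Backward liveness scan:
Stmt 1 'v = 5': DEAD (v not in live set [])
Stmt 2 'd = 8 * 8': DEAD (d not in live set [])
Stmt 3 't = 5 + 3': DEAD (t not in live set [])
Stmt 4 'u = 4': DEAD (u not in live set [])
Stmt 5 'z = 6': KEEP (z is live); live-in = []
Stmt 6 'x = 7': DEAD (x not in live set ['z'])
Stmt 7 'c = 1 * z': DEAD (c not in live set ['z'])
Stmt 8 'return z': KEEP (return); live-in = ['z']
Removed statement numbers: [1, 2, 3, 4, 6, 7]
Surviving IR:
  z = 6
  return z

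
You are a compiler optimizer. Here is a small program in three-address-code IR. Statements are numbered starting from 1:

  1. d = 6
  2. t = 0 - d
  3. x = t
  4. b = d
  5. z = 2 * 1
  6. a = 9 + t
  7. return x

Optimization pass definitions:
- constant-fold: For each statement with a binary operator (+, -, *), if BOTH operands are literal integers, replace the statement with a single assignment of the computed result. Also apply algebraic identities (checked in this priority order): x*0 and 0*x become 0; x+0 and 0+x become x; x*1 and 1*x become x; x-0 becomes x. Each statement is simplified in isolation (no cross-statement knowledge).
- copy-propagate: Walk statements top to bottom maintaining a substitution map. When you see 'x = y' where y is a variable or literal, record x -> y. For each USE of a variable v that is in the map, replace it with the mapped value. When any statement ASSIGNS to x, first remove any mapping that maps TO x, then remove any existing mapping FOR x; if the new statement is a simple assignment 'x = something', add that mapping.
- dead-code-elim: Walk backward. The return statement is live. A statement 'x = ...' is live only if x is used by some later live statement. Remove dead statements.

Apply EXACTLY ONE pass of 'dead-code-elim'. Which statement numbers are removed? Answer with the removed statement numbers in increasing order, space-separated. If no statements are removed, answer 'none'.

Backward liveness scan:
Stmt 1 'd = 6': KEEP (d is live); live-in = []
Stmt 2 't = 0 - d': KEEP (t is live); live-in = ['d']
Stmt 3 'x = t': KEEP (x is live); live-in = ['t']
Stmt 4 'b = d': DEAD (b not in live set ['x'])
Stmt 5 'z = 2 * 1': DEAD (z not in live set ['x'])
Stmt 6 'a = 9 + t': DEAD (a not in live set ['x'])
Stmt 7 'return x': KEEP (return); live-in = ['x']
Removed statement numbers: [4, 5, 6]
Surviving IR:
  d = 6
  t = 0 - d
  x = t
  return x

Answer: 4 5 6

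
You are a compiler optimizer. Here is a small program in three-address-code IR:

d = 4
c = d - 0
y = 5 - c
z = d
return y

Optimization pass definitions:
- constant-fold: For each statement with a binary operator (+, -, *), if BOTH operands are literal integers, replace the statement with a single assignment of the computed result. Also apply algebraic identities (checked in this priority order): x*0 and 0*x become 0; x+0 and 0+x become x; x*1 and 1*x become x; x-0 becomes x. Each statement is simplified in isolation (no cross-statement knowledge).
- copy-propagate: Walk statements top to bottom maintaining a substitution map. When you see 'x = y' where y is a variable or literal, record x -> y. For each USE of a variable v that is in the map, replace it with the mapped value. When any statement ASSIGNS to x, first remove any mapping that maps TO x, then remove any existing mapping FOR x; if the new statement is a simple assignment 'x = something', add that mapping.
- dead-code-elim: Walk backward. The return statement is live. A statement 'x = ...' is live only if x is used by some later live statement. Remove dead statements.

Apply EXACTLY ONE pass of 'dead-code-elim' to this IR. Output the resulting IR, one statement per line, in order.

Answer: d = 4
c = d - 0
y = 5 - c
return y

Derivation:
Applying dead-code-elim statement-by-statement:
  [5] return y  -> KEEP (return); live=['y']
  [4] z = d  -> DEAD (z not live)
  [3] y = 5 - c  -> KEEP; live=['c']
  [2] c = d - 0  -> KEEP; live=['d']
  [1] d = 4  -> KEEP; live=[]
Result (4 stmts):
  d = 4
  c = d - 0
  y = 5 - c
  return y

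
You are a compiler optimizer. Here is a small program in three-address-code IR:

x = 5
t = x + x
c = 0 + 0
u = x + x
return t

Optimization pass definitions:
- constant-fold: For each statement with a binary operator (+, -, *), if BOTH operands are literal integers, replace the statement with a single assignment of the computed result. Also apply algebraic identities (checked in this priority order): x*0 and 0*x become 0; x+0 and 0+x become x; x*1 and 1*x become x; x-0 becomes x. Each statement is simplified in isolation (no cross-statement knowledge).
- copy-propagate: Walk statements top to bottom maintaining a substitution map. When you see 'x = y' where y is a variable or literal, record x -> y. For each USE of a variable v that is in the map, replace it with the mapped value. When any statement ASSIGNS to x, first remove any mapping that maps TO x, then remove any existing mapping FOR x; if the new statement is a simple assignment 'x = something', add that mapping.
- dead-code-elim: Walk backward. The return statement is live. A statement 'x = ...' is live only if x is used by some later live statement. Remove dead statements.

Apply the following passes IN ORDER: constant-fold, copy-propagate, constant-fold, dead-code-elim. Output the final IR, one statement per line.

Initial IR:
  x = 5
  t = x + x
  c = 0 + 0
  u = x + x
  return t
After constant-fold (5 stmts):
  x = 5
  t = x + x
  c = 0
  u = x + x
  return t
After copy-propagate (5 stmts):
  x = 5
  t = 5 + 5
  c = 0
  u = 5 + 5
  return t
After constant-fold (5 stmts):
  x = 5
  t = 10
  c = 0
  u = 10
  return t
After dead-code-elim (2 stmts):
  t = 10
  return t

Answer: t = 10
return t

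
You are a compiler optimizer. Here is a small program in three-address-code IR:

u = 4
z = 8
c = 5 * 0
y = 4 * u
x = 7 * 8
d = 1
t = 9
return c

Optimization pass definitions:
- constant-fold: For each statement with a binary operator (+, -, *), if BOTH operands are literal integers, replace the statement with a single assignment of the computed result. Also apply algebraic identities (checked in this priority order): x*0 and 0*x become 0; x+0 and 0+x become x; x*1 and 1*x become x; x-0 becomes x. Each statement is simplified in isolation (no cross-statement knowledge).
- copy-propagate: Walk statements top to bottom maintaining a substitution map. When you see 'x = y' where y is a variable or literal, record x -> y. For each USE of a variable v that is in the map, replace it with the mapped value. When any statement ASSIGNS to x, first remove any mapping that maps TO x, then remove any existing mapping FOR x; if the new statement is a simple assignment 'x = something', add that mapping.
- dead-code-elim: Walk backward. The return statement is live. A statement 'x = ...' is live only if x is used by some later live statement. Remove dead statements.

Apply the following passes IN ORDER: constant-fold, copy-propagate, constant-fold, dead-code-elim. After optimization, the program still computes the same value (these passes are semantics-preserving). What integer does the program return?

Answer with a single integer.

Initial IR:
  u = 4
  z = 8
  c = 5 * 0
  y = 4 * u
  x = 7 * 8
  d = 1
  t = 9
  return c
After constant-fold (8 stmts):
  u = 4
  z = 8
  c = 0
  y = 4 * u
  x = 56
  d = 1
  t = 9
  return c
After copy-propagate (8 stmts):
  u = 4
  z = 8
  c = 0
  y = 4 * 4
  x = 56
  d = 1
  t = 9
  return 0
After constant-fold (8 stmts):
  u = 4
  z = 8
  c = 0
  y = 16
  x = 56
  d = 1
  t = 9
  return 0
After dead-code-elim (1 stmts):
  return 0
Evaluate:
  u = 4  =>  u = 4
  z = 8  =>  z = 8
  c = 5 * 0  =>  c = 0
  y = 4 * u  =>  y = 16
  x = 7 * 8  =>  x = 56
  d = 1  =>  d = 1
  t = 9  =>  t = 9
  return c = 0

Answer: 0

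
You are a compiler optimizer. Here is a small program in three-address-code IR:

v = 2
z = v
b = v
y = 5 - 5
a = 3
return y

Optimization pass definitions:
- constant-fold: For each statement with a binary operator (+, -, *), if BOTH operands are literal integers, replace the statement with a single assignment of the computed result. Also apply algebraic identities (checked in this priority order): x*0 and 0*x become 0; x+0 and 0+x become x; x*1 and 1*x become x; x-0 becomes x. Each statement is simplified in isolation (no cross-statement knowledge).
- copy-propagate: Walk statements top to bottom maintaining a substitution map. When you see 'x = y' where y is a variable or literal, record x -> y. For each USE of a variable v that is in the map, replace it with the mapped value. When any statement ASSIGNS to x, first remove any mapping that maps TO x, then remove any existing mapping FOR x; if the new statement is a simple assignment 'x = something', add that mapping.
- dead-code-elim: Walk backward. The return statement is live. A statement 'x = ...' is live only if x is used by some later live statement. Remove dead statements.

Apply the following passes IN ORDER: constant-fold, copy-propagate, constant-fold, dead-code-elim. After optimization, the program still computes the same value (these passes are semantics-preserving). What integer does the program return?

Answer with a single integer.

Initial IR:
  v = 2
  z = v
  b = v
  y = 5 - 5
  a = 3
  return y
After constant-fold (6 stmts):
  v = 2
  z = v
  b = v
  y = 0
  a = 3
  return y
After copy-propagate (6 stmts):
  v = 2
  z = 2
  b = 2
  y = 0
  a = 3
  return 0
After constant-fold (6 stmts):
  v = 2
  z = 2
  b = 2
  y = 0
  a = 3
  return 0
After dead-code-elim (1 stmts):
  return 0
Evaluate:
  v = 2  =>  v = 2
  z = v  =>  z = 2
  b = v  =>  b = 2
  y = 5 - 5  =>  y = 0
  a = 3  =>  a = 3
  return y = 0

Answer: 0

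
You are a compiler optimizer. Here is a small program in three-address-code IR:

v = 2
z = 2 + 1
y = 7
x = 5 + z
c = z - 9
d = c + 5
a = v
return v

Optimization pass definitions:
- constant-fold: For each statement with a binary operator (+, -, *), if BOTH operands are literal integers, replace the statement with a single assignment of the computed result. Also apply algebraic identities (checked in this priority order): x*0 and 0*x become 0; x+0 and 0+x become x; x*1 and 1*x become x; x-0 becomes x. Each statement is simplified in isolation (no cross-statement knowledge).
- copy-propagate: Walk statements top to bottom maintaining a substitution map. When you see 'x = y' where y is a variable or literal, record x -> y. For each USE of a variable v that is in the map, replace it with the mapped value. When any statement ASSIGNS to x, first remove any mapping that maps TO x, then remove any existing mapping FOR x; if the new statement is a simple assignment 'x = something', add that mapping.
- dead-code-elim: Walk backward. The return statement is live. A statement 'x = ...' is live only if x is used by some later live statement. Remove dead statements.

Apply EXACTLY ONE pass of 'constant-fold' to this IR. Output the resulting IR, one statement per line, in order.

Answer: v = 2
z = 3
y = 7
x = 5 + z
c = z - 9
d = c + 5
a = v
return v

Derivation:
Applying constant-fold statement-by-statement:
  [1] v = 2  (unchanged)
  [2] z = 2 + 1  -> z = 3
  [3] y = 7  (unchanged)
  [4] x = 5 + z  (unchanged)
  [5] c = z - 9  (unchanged)
  [6] d = c + 5  (unchanged)
  [7] a = v  (unchanged)
  [8] return v  (unchanged)
Result (8 stmts):
  v = 2
  z = 3
  y = 7
  x = 5 + z
  c = z - 9
  d = c + 5
  a = v
  return v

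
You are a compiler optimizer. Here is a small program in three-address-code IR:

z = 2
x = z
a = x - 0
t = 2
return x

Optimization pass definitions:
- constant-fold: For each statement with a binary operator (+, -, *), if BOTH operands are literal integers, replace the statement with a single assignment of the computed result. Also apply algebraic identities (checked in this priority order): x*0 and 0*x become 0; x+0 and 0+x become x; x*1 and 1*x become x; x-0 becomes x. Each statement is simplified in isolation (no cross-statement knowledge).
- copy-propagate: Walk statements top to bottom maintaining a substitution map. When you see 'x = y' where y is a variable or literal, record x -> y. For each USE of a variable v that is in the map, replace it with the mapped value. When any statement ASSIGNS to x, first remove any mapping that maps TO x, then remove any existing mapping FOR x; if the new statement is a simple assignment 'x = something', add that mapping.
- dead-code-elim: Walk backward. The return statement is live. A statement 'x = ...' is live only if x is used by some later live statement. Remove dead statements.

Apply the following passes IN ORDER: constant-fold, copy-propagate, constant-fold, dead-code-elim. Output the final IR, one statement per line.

Initial IR:
  z = 2
  x = z
  a = x - 0
  t = 2
  return x
After constant-fold (5 stmts):
  z = 2
  x = z
  a = x
  t = 2
  return x
After copy-propagate (5 stmts):
  z = 2
  x = 2
  a = 2
  t = 2
  return 2
After constant-fold (5 stmts):
  z = 2
  x = 2
  a = 2
  t = 2
  return 2
After dead-code-elim (1 stmts):
  return 2

Answer: return 2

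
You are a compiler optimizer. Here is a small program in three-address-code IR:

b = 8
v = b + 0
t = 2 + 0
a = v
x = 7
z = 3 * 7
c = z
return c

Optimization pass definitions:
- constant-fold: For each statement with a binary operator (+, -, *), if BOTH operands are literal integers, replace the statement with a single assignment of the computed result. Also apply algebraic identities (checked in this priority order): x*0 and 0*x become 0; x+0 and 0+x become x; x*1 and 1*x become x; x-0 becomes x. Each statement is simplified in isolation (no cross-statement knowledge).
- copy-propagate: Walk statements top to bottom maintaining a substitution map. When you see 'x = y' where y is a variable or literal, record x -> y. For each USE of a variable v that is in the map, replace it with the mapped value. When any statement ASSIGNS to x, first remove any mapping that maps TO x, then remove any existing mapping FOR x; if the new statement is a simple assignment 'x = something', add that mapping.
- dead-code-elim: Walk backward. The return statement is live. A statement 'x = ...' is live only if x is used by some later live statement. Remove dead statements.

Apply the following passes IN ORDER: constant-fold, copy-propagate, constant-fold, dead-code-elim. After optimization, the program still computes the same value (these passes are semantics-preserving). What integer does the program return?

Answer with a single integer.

Initial IR:
  b = 8
  v = b + 0
  t = 2 + 0
  a = v
  x = 7
  z = 3 * 7
  c = z
  return c
After constant-fold (8 stmts):
  b = 8
  v = b
  t = 2
  a = v
  x = 7
  z = 21
  c = z
  return c
After copy-propagate (8 stmts):
  b = 8
  v = 8
  t = 2
  a = 8
  x = 7
  z = 21
  c = 21
  return 21
After constant-fold (8 stmts):
  b = 8
  v = 8
  t = 2
  a = 8
  x = 7
  z = 21
  c = 21
  return 21
After dead-code-elim (1 stmts):
  return 21
Evaluate:
  b = 8  =>  b = 8
  v = b + 0  =>  v = 8
  t = 2 + 0  =>  t = 2
  a = v  =>  a = 8
  x = 7  =>  x = 7
  z = 3 * 7  =>  z = 21
  c = z  =>  c = 21
  return c = 21

Answer: 21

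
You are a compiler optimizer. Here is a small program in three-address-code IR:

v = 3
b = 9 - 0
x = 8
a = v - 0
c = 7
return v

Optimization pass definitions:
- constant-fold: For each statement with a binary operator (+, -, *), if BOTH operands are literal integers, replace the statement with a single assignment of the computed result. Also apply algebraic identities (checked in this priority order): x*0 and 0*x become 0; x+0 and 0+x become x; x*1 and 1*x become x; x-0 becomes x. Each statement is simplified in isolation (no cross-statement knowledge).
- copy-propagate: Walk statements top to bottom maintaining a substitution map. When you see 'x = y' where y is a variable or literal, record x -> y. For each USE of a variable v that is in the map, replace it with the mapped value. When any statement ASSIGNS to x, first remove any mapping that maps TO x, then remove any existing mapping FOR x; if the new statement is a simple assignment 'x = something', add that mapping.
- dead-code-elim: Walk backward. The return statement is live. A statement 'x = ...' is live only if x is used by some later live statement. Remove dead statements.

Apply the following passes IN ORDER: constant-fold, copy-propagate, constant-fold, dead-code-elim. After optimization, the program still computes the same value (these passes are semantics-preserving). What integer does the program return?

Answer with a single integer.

Answer: 3

Derivation:
Initial IR:
  v = 3
  b = 9 - 0
  x = 8
  a = v - 0
  c = 7
  return v
After constant-fold (6 stmts):
  v = 3
  b = 9
  x = 8
  a = v
  c = 7
  return v
After copy-propagate (6 stmts):
  v = 3
  b = 9
  x = 8
  a = 3
  c = 7
  return 3
After constant-fold (6 stmts):
  v = 3
  b = 9
  x = 8
  a = 3
  c = 7
  return 3
After dead-code-elim (1 stmts):
  return 3
Evaluate:
  v = 3  =>  v = 3
  b = 9 - 0  =>  b = 9
  x = 8  =>  x = 8
  a = v - 0  =>  a = 3
  c = 7  =>  c = 7
  return v = 3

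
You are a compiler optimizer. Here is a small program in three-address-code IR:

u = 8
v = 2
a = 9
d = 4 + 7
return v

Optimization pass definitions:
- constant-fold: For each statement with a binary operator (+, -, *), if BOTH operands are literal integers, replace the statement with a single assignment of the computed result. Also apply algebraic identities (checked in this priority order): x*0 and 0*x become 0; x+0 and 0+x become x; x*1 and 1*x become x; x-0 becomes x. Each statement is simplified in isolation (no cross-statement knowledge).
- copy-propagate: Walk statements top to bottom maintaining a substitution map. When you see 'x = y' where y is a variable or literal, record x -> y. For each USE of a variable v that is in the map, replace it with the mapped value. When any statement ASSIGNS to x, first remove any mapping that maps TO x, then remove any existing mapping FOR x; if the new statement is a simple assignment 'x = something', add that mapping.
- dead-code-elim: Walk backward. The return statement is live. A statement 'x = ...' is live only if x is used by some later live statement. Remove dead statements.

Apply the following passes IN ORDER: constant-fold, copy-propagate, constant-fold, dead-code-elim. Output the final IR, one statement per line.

Initial IR:
  u = 8
  v = 2
  a = 9
  d = 4 + 7
  return v
After constant-fold (5 stmts):
  u = 8
  v = 2
  a = 9
  d = 11
  return v
After copy-propagate (5 stmts):
  u = 8
  v = 2
  a = 9
  d = 11
  return 2
After constant-fold (5 stmts):
  u = 8
  v = 2
  a = 9
  d = 11
  return 2
After dead-code-elim (1 stmts):
  return 2

Answer: return 2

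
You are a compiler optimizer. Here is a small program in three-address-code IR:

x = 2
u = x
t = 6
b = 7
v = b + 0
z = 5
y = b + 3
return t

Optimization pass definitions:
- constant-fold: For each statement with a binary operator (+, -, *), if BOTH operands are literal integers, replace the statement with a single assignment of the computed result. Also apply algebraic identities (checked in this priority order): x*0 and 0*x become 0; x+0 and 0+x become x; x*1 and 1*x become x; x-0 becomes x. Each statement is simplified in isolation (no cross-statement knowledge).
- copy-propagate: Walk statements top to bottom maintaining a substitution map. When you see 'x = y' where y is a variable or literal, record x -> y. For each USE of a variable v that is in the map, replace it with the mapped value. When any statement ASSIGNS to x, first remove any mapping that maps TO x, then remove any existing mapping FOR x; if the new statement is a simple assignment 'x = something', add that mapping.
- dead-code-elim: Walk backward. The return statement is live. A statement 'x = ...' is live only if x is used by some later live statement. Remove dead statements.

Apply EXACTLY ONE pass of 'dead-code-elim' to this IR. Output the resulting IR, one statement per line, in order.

Answer: t = 6
return t

Derivation:
Applying dead-code-elim statement-by-statement:
  [8] return t  -> KEEP (return); live=['t']
  [7] y = b + 3  -> DEAD (y not live)
  [6] z = 5  -> DEAD (z not live)
  [5] v = b + 0  -> DEAD (v not live)
  [4] b = 7  -> DEAD (b not live)
  [3] t = 6  -> KEEP; live=[]
  [2] u = x  -> DEAD (u not live)
  [1] x = 2  -> DEAD (x not live)
Result (2 stmts):
  t = 6
  return t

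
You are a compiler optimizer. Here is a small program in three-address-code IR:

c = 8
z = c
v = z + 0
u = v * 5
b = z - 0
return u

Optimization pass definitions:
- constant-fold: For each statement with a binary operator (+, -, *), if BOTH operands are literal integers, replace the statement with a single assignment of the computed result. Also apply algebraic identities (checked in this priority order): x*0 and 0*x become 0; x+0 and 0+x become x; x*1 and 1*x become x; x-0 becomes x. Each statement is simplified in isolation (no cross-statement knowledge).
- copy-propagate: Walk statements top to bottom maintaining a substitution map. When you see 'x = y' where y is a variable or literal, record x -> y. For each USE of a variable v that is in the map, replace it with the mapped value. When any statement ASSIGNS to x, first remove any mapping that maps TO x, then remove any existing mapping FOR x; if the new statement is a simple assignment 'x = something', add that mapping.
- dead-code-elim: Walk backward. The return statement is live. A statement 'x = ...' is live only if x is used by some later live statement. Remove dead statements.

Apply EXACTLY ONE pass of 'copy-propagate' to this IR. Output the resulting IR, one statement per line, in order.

Applying copy-propagate statement-by-statement:
  [1] c = 8  (unchanged)
  [2] z = c  -> z = 8
  [3] v = z + 0  -> v = 8 + 0
  [4] u = v * 5  (unchanged)
  [5] b = z - 0  -> b = 8 - 0
  [6] return u  (unchanged)
Result (6 stmts):
  c = 8
  z = 8
  v = 8 + 0
  u = v * 5
  b = 8 - 0
  return u

Answer: c = 8
z = 8
v = 8 + 0
u = v * 5
b = 8 - 0
return u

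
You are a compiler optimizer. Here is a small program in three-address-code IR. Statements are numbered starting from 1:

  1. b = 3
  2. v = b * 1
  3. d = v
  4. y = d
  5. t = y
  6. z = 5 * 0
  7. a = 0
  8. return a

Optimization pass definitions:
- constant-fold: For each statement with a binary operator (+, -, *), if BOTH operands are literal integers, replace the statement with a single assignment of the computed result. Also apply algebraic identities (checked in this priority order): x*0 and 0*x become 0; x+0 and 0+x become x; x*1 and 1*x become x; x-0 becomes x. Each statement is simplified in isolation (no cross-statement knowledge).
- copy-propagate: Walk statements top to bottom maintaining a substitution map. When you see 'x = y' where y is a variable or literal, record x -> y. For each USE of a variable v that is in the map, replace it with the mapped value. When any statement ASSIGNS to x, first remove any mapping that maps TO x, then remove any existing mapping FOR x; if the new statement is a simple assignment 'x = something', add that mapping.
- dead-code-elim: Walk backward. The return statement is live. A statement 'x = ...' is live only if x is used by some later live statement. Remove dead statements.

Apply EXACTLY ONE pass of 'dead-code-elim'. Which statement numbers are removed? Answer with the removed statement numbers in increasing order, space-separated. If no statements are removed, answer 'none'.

Backward liveness scan:
Stmt 1 'b = 3': DEAD (b not in live set [])
Stmt 2 'v = b * 1': DEAD (v not in live set [])
Stmt 3 'd = v': DEAD (d not in live set [])
Stmt 4 'y = d': DEAD (y not in live set [])
Stmt 5 't = y': DEAD (t not in live set [])
Stmt 6 'z = 5 * 0': DEAD (z not in live set [])
Stmt 7 'a = 0': KEEP (a is live); live-in = []
Stmt 8 'return a': KEEP (return); live-in = ['a']
Removed statement numbers: [1, 2, 3, 4, 5, 6]
Surviving IR:
  a = 0
  return a

Answer: 1 2 3 4 5 6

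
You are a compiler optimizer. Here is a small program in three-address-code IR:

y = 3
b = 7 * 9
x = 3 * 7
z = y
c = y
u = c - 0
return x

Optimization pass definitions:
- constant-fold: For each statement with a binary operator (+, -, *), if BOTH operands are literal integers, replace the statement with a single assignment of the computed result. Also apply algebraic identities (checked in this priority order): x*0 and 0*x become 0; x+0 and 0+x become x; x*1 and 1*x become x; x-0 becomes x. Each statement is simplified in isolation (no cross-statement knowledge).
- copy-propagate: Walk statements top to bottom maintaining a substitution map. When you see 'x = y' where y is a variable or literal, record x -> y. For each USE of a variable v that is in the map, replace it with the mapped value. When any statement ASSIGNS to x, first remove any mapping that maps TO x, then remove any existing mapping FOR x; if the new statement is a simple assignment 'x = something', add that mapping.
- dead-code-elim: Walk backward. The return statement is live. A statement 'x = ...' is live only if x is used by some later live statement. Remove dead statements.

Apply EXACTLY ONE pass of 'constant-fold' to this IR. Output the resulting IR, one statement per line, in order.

Answer: y = 3
b = 63
x = 21
z = y
c = y
u = c
return x

Derivation:
Applying constant-fold statement-by-statement:
  [1] y = 3  (unchanged)
  [2] b = 7 * 9  -> b = 63
  [3] x = 3 * 7  -> x = 21
  [4] z = y  (unchanged)
  [5] c = y  (unchanged)
  [6] u = c - 0  -> u = c
  [7] return x  (unchanged)
Result (7 stmts):
  y = 3
  b = 63
  x = 21
  z = y
  c = y
  u = c
  return x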